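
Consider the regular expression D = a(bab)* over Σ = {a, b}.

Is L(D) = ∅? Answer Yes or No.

No

The string a matches the expression, so it belongs to L(D).
Since L(D) contains at least one string, it is not empty.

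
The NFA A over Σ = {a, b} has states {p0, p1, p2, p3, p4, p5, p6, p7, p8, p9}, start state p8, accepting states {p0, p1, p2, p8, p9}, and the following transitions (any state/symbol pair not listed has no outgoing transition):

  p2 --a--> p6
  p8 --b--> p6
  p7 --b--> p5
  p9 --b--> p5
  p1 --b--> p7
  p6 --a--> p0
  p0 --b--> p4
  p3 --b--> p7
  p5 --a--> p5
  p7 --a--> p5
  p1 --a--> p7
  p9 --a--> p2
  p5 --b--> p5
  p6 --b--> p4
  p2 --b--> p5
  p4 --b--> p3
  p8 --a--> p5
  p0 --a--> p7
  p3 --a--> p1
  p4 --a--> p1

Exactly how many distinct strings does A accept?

The useful subgraph on states {p0, p1, p3, p4, p6, p8} is acyclic, so L(A) is finite; the longest accepting path visits 6 useful states, giving maximum string length 5.
Counting accepting paths from p8 by length: 1 of length 0, 1 of length 2, 1 of length 3, 2 of length 4, 1 of length 5. Total 6.

6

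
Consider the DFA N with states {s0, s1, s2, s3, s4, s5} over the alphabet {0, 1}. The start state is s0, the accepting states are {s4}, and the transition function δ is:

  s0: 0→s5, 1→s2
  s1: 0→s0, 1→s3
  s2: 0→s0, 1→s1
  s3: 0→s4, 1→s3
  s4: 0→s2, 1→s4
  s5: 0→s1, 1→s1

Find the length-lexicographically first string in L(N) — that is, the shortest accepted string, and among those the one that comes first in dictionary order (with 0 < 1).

A breadth-first search from s0 reaches an accepting state first via the path s0 → s5 → s1 → s3 → s4 on input 0010.
No string of length < 4 is accepted (BFS exhausts all shorter strings without reaching an accepting state), and 0010 is the lexicographically least accepting string of length 4.

0010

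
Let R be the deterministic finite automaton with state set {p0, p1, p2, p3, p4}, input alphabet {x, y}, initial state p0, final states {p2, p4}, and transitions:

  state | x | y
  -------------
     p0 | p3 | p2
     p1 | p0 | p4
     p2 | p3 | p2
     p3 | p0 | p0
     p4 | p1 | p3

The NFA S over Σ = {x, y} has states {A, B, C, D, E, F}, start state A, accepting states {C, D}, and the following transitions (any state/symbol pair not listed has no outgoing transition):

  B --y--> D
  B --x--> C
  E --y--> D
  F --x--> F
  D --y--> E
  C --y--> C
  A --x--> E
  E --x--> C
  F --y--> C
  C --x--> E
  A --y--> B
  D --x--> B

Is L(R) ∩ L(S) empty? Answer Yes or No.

The string yy is accepted by both R and S.
Hence L(R) ∩ L(S) ≠ ∅.

No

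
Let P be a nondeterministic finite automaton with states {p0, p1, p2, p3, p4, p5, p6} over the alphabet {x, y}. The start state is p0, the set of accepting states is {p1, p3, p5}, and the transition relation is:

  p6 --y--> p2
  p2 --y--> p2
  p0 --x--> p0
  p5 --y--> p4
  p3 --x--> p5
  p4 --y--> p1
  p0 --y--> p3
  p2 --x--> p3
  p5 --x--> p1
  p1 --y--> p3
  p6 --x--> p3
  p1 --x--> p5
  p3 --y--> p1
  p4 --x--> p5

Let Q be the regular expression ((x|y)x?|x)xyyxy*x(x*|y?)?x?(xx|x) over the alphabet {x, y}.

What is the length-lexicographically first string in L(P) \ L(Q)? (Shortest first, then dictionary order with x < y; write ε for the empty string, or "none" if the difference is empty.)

y

The string y is accepted by P but not by Q.
No shorter string lies in the difference, and y is the lexicographically first length-1 string in L(P) \ L(Q).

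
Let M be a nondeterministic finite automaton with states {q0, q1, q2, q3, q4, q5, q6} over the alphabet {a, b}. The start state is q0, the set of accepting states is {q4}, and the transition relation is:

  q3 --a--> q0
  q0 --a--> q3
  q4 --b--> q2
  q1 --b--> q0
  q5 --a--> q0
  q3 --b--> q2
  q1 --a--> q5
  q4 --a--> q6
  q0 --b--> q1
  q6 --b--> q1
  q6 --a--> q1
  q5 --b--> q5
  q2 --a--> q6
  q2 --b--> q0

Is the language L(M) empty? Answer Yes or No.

The states reachable from the start state are {q0, q1, q2, q3, q5, q6}.
None of the accepting states {q4} is reachable, so no string is accepted and L(M) = ∅.

Yes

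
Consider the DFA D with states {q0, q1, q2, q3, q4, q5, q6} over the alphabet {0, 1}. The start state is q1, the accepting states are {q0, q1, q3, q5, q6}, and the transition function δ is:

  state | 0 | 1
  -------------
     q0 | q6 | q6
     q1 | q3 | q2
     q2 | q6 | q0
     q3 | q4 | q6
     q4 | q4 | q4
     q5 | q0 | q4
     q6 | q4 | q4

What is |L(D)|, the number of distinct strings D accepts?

7

The useful subgraph on states {q0, q1, q2, q3, q6} is acyclic, so L(D) is finite; the longest accepting path visits 4 useful states, giving maximum string length 3.
Counting accepting paths from q1 by length: 1 of length 0, 1 of length 1, 3 of length 2, 2 of length 3. Total 7.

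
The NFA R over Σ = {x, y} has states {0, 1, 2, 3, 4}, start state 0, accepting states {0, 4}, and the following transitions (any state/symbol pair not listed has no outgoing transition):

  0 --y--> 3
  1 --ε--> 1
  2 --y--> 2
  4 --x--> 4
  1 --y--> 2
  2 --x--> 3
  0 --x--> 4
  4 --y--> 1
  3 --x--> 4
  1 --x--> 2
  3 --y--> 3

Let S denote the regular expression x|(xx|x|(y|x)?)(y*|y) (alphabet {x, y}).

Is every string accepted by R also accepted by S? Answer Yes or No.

The string yx is in L(R) but not in L(S).
So L(R) ⊄ L(S).

No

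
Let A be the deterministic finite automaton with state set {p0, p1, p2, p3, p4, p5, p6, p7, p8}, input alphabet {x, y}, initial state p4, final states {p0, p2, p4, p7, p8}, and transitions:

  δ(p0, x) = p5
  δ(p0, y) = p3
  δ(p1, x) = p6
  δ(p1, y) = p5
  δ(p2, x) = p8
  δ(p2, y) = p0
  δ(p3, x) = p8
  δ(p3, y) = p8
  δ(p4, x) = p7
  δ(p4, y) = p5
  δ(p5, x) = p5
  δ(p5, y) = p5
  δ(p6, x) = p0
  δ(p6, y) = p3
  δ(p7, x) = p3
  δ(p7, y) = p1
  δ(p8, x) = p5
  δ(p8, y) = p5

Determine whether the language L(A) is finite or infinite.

The useful states (reachable from p4 and able to reach an accepting state) are {p0, p1, p3, p4, p6, p7, p8}.
Restricted to these states the transition graph has no cycle, so every accepting path has bounded length and L is finite.

finite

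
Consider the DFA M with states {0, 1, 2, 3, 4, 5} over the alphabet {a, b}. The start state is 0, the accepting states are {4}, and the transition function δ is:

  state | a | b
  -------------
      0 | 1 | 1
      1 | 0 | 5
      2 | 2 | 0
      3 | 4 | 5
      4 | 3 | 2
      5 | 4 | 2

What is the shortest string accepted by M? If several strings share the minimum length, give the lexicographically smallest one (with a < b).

A breadth-first search from 0 reaches an accepting state first via the path 0 → 1 → 5 → 4 on input aba.
No string of length < 3 is accepted (BFS exhausts all shorter strings without reaching an accepting state), and aba is the lexicographically least accepting string of length 3.

aba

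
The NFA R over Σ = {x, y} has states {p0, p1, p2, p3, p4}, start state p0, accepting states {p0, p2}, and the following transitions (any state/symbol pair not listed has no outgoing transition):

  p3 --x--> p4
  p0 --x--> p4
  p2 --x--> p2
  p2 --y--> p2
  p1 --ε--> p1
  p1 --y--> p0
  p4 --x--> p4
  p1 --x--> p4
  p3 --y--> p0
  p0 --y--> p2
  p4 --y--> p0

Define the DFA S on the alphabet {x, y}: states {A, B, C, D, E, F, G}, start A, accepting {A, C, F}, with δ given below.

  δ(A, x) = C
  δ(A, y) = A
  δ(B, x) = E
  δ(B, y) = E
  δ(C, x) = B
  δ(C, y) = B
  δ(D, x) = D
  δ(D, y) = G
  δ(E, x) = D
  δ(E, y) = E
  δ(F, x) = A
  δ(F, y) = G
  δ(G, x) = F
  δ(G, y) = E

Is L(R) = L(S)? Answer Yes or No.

The string xy is accepted by R but rejected by S.
So L(R) ≠ L(S).

No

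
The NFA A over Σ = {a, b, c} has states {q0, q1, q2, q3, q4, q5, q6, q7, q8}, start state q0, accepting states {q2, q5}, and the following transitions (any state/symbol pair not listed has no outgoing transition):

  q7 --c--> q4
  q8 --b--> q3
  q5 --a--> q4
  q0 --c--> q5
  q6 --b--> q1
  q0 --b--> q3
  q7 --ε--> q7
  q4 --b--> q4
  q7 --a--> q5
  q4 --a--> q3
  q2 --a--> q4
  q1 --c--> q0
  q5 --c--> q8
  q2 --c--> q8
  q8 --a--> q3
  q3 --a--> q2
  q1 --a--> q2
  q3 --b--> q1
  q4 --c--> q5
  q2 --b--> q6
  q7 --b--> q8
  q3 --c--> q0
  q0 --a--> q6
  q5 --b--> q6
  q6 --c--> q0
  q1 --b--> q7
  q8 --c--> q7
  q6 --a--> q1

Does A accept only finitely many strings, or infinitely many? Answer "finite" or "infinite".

State q0 is reachable from the start and can reach an accepting state, and it lies on the cycle q0 → q3 → q0.
Traversing that cycle any number of times yields accepted strings of unbounded length, so the language is infinite.

infinite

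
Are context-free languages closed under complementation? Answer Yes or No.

CFLs are closed under union, so if they were also closed under complement they would be closed under intersection by De Morgan (L₁ ∩ L₂ is the complement of the union of the complements). But {aⁿbⁿcᵐ} ∩ {aᵐbⁿcⁿ} = {aⁿbⁿcⁿ} is not context-free although both operands are.

No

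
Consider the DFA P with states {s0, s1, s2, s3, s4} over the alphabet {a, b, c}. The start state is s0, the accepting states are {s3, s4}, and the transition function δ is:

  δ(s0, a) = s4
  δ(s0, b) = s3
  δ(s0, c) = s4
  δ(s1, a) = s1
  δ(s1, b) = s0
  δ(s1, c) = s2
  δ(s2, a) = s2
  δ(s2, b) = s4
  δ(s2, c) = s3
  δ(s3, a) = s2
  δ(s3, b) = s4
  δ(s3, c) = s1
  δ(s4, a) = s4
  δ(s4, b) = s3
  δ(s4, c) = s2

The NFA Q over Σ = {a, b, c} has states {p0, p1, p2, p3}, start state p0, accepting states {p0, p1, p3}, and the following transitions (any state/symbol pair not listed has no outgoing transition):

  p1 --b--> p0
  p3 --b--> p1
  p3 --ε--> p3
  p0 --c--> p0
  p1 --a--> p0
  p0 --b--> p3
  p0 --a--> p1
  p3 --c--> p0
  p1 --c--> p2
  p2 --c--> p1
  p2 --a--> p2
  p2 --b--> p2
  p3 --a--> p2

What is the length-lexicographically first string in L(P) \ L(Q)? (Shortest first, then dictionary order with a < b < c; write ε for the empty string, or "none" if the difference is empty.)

acb

The string acb is accepted by P but not by Q.
No shorter string lies in the difference, and acb is the lexicographically first length-3 string in L(P) \ L(Q).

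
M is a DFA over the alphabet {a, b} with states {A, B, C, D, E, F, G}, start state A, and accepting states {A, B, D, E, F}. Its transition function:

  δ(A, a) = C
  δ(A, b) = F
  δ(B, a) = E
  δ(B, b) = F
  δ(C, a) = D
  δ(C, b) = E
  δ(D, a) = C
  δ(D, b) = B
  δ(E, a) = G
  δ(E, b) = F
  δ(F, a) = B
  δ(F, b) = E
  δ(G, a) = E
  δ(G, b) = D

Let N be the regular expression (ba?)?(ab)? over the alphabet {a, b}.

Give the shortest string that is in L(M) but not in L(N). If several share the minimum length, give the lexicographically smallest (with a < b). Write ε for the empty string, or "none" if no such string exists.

The string aa is accepted by M but not by N.
No shorter string lies in the difference, and aa is the lexicographically first length-2 string in L(M) \ L(N).

aa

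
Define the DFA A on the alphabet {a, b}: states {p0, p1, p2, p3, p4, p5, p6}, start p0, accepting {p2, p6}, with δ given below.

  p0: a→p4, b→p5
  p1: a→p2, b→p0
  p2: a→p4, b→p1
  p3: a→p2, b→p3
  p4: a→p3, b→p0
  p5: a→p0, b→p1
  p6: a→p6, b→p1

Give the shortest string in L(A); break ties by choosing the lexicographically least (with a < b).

A breadth-first search from p0 reaches an accepting state first via the path p0 → p4 → p3 → p2 on input aaa.
No string of length < 3 is accepted (BFS exhausts all shorter strings without reaching an accepting state), and aaa is the lexicographically least accepting string of length 3.

aaa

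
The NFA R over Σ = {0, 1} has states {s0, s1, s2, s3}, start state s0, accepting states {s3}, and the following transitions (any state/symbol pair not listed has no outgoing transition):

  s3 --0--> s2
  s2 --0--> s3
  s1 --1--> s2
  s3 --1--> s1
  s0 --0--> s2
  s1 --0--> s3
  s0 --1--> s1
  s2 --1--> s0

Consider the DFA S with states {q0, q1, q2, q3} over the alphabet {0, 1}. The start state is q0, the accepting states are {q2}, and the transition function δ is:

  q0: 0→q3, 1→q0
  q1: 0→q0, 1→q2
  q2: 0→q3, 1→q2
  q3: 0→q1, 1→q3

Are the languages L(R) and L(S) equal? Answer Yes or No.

No

The string 00 is accepted by R but rejected by S.
So L(R) ≠ L(S).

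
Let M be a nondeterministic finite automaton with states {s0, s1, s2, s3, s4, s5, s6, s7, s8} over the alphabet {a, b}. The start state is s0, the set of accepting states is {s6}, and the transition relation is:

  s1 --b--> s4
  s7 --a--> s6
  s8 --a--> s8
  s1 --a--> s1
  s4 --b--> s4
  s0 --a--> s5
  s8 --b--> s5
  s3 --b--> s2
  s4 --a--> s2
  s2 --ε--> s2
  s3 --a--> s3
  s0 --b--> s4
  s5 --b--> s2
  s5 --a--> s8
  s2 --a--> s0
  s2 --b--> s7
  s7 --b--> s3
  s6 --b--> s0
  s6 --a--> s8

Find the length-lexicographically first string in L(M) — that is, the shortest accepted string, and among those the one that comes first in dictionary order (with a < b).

A breadth-first search from s0 reaches an accepting state first via the path s0 → s5 → s2 → s7 → s6 on input abba.
No string of length < 4 is accepted (BFS exhausts all shorter strings without reaching an accepting state), and abba is the lexicographically least accepting string of length 4.

abba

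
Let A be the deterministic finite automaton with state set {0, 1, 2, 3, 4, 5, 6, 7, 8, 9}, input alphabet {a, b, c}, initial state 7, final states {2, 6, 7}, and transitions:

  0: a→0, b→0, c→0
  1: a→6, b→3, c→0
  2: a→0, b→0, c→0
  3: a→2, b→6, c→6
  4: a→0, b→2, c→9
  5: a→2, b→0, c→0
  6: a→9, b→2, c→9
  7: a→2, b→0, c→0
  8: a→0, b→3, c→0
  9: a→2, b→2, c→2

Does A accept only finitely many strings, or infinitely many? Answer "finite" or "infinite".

The useful states (reachable from 7 and able to reach an accepting state) are {2, 7}.
Restricted to these states the transition graph has no cycle, so every accepting path has bounded length and L is finite.

finite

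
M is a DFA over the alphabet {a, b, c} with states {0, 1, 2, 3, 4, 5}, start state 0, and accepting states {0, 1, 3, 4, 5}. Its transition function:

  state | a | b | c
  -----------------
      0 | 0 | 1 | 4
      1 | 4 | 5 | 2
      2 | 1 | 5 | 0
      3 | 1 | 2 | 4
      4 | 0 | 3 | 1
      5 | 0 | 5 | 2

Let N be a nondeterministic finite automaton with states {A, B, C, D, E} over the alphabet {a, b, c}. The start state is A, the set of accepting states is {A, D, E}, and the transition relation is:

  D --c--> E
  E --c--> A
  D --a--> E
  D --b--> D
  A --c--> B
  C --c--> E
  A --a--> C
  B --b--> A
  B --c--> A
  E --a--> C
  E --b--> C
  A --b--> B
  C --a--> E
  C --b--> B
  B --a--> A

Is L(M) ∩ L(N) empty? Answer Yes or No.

No

The empty string ε is accepted by both M and N.
Hence L(M) ∩ L(N) ≠ ∅.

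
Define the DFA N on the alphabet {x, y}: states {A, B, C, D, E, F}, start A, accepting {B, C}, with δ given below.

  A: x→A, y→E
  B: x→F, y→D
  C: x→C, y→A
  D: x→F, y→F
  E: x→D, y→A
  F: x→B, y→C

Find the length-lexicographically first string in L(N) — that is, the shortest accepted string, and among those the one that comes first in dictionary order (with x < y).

A breadth-first search from A reaches an accepting state first via the path A → E → D → F → B on input yxxx.
No string of length < 4 is accepted (BFS exhausts all shorter strings without reaching an accepting state), and yxxx is the lexicographically least accepting string of length 4.

yxxx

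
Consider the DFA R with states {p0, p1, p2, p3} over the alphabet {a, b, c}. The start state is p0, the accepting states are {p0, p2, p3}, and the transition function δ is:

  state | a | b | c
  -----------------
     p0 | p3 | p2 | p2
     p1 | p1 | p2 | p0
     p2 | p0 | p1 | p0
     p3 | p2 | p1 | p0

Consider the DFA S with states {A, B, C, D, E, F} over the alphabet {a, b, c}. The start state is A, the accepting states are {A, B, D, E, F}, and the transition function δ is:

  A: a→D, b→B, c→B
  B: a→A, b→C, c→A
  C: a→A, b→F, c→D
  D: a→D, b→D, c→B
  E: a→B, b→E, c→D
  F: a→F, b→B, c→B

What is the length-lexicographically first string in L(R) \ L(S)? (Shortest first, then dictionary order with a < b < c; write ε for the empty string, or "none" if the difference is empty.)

acb

The string acb is accepted by R but not by S.
No shorter string lies in the difference, and acb is the lexicographically first length-3 string in L(R) \ L(S).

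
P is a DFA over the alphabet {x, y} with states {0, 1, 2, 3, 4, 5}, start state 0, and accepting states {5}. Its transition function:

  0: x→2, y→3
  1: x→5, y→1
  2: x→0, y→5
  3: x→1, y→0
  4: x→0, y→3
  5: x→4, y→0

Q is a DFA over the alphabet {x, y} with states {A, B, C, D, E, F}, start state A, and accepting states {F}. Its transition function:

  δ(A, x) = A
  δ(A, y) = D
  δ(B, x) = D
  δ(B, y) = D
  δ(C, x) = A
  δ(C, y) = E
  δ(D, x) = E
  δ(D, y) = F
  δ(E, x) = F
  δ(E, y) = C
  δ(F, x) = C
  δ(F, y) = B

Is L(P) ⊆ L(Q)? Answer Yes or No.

The string xy is in L(P) but not in L(Q).
So L(P) ⊄ L(Q).

No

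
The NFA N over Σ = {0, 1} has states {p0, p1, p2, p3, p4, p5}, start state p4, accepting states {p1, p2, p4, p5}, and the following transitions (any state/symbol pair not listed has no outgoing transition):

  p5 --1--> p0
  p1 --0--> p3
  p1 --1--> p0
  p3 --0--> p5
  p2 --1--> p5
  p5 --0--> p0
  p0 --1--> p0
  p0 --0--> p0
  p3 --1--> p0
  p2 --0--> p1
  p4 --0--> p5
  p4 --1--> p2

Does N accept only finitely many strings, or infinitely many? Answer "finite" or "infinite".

finite

The useful states (reachable from p4 and able to reach an accepting state) are {p1, p2, p3, p4, p5}.
Restricted to these states the transition graph has no cycle, so every accepting path has bounded length and L is finite.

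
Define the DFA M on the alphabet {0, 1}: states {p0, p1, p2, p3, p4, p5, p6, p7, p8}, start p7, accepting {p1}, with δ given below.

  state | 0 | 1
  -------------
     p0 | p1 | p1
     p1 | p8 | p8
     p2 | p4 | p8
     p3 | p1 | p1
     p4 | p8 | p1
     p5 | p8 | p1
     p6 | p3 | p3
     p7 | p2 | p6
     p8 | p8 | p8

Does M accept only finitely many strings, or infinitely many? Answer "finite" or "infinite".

finite

The useful states (reachable from p7 and able to reach an accepting state) are {p1, p2, p3, p4, p6, p7}.
Restricted to these states the transition graph has no cycle, so every accepting path has bounded length and L is finite.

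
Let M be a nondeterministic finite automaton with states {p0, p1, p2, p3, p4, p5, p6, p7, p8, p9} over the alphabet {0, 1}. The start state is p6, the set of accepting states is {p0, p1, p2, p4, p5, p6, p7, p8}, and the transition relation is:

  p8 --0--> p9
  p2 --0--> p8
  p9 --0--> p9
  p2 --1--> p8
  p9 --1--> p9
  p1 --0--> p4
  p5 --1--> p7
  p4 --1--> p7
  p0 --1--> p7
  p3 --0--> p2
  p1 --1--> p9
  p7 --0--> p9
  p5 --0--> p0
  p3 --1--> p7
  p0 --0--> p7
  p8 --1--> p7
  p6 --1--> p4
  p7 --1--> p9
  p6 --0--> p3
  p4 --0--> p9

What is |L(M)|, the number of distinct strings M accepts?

The useful subgraph on states {p2, p3, p4, p6, p7, p8} is acyclic, so L(M) is finite; the longest accepting path visits 5 useful states, giving maximum string length 4.
Counting accepting paths from p6 by length: 1 of length 0, 1 of length 1, 3 of length 2, 2 of length 3, 2 of length 4. Total 9.

9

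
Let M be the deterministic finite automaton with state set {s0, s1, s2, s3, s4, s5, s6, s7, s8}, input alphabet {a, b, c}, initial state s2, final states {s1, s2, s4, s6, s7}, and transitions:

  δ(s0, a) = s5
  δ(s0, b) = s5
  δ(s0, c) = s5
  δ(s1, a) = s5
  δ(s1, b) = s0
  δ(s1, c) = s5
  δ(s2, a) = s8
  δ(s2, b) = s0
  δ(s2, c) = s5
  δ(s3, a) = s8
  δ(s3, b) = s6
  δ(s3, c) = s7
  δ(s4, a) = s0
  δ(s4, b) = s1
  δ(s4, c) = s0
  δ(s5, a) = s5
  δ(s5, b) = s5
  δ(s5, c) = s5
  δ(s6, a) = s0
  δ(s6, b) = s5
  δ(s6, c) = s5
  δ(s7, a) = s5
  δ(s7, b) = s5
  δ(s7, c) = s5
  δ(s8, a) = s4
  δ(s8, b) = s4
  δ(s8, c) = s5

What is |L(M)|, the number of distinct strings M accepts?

The useful subgraph on states {s1, s2, s4, s8} is acyclic, so L(M) is finite; the longest accepting path visits 4 useful states, giving maximum string length 3.
Counting accepting paths from s2 by length: 1 of length 0, 2 of length 2, 2 of length 3. Total 5.

5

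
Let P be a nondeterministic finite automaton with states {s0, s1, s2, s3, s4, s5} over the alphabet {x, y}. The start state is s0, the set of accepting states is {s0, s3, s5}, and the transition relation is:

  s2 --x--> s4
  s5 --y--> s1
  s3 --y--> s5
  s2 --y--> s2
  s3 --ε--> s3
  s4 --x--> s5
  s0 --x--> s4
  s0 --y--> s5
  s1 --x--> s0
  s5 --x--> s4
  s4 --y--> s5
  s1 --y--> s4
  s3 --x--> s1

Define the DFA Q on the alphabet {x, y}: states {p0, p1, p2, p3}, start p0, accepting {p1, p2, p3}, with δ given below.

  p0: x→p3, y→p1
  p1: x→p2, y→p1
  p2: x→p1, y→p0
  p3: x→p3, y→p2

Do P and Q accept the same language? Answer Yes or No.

The empty string ε is accepted by P but rejected by Q.
So L(P) ≠ L(Q).

No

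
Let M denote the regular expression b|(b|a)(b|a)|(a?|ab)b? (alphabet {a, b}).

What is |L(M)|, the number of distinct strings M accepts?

8

The expression has no Kleene star, so L(M) is finite. Expanding the alternatives gives {ε, a, b, aa, ab, ba, bb, abb}.
That is 1 of length 0, 2 of length 1, 4 of length 2, 1 of length 3: 8 strings in all.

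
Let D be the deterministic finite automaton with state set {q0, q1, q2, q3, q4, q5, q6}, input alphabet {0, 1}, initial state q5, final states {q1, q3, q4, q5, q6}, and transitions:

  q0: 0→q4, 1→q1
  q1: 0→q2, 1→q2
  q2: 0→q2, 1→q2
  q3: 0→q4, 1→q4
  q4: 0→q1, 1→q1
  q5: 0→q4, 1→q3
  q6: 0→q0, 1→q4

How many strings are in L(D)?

11

The useful subgraph on states {q1, q3, q4, q5} is acyclic, so L(D) is finite; the longest accepting path visits 4 useful states, giving maximum string length 3.
Counting accepting paths from q5 by length: 1 of length 0, 2 of length 1, 4 of length 2, 4 of length 3. Total 11.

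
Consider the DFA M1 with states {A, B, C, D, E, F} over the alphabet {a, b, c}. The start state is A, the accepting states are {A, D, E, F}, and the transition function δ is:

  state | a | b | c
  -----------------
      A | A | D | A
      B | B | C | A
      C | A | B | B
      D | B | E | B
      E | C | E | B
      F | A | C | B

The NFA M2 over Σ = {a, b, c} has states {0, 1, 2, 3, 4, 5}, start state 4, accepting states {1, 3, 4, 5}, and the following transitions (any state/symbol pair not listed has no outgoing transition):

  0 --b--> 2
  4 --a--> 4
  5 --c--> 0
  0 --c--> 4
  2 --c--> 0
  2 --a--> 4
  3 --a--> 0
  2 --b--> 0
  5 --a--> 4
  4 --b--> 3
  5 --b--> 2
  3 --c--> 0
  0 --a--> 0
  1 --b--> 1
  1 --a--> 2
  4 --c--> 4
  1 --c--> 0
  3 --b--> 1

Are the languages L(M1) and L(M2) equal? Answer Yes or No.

Yes

Exploring the product automaton M1 × M2 from the start pair (A, 4), following both machines on each input symbol, reaches 5 state pairs: (A, 4), (D, 3), (B, 0), (E, 1), (C, 2).
M1 accepts in {A, D, E, F} and M2 accepts in {1, 3, 4, 5}. In every reachable pair the two components are either both accepting — (A, 4), (D, 3), (E, 1) — or both non-accepting, so no string is accepted by exactly one of the machines: L(M1) \ L(M2) and L(M2) \ L(M1) are both empty.
Hence every string is accepted by M1 iff it is accepted by M2, and the two languages coincide.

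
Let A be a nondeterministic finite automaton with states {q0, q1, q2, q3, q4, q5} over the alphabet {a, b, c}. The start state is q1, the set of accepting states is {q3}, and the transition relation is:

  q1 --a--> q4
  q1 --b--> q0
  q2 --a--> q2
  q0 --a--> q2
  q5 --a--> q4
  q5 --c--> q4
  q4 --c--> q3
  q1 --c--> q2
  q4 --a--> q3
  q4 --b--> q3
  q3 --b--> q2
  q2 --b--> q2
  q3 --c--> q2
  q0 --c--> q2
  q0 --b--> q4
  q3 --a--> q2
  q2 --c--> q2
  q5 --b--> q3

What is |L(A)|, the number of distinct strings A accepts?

The useful subgraph on states {q0, q1, q3, q4} is acyclic, so L(A) is finite; the longest accepting path visits 4 useful states, giving maximum string length 3.
Counting accepting paths from q1 by length: 3 of length 2, 3 of length 3. Total 6.

6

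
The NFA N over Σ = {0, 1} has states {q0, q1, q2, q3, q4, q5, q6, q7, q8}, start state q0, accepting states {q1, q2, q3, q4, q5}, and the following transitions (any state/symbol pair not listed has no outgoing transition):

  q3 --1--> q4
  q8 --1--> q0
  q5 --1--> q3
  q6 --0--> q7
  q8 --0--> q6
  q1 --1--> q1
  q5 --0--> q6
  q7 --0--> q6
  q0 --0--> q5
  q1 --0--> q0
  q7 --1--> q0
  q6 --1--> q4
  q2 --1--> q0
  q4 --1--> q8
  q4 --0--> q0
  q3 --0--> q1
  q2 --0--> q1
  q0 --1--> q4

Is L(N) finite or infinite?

infinite

State q0 is reachable from the start and can reach an accepting state, and it lies on the cycle q0 → q4 → q0.
Traversing that cycle any number of times yields accepted strings of unbounded length, so the language is infinite.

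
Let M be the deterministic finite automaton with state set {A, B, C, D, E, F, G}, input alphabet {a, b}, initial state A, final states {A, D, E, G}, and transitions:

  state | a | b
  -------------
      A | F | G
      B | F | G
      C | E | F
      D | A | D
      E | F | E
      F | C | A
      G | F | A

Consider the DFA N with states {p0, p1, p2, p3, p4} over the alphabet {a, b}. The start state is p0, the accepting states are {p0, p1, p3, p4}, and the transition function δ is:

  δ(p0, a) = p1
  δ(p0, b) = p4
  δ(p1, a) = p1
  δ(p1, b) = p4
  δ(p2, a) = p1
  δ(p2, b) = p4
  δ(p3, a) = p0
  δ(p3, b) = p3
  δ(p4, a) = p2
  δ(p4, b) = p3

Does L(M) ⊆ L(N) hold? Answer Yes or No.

Yes

Exploring the product automaton M × N from the start pair (A, p0), following both machines on each input symbol, reaches 14 state pairs: (A, p0), (F, p1), (G, p4), (C, p1), (A, p4), (F, p2), (A, p3), (E, p1), (F, p4), (G, p3), (F, p0), (E, p4), (C, p2), (E, p3).
M accepts in {A, D, E, G} and N accepts in {p0, p1, p3, p4}. The reachable pairs whose M-component is accepting are (A, p0), (G, p4), (A, p4), (A, p3), (E, p1), (G, p3), (E, p4), (E, p3); in each of them the N-component is accepting too, so the product for L(M) \ L(N) (M-component accepting, N-component rejecting) has no reachable accepting pair and the difference is empty.
Hence every string in L(M) is also in L(N).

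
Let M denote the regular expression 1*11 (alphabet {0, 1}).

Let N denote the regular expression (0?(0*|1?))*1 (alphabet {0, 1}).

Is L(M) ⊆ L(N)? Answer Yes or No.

Converting the expression M to a DFA (subset construction, then merging equivalent states) gives the minimal DFA with states {m0, m1, m2, m3}, start state m0, accepting states {m3} and transitions m0: 0→m1, 1→m2; m1: 0→m1, 1→m1; m2: 0→m1, 1→m3; m3: 0→m1, 1→m3.
Converting the expression N to a DFA (subset construction, then merging equivalent states) gives the minimal DFA with states {n0, n1}, start state n0, accepting states {n1} and transitions n0: 0→n0, 1→n1; n1: 0→n0, 1→n1.
Exploring the product automaton M × N from the start pair (m0, n0), following both machines on each input symbol, reaches 5 state pairs: (m0, n0), (m1, n0), (m2, n1), (m1, n1), (m3, n1).
M accepts in {m3} and N accepts in {n1}. The reachable pairs whose M-component is accepting are (m3, n1); in each of them the N-component is accepting too, so the product for L(M) \ L(N) (M-component accepting, N-component rejecting) has no reachable accepting pair and the difference is empty.
Hence every string in L(M) is also in L(N).

Yes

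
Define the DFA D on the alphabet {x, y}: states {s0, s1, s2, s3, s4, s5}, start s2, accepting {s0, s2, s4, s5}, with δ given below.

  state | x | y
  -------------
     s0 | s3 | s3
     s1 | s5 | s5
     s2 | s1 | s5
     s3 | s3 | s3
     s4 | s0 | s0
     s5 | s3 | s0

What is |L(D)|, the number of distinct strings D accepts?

The useful subgraph on states {s0, s1, s2, s5} is acyclic, so L(D) is finite; the longest accepting path visits 4 useful states, giving maximum string length 3.
Counting accepting paths from s2 by length: 1 of length 0, 1 of length 1, 3 of length 2, 2 of length 3. Total 7.

7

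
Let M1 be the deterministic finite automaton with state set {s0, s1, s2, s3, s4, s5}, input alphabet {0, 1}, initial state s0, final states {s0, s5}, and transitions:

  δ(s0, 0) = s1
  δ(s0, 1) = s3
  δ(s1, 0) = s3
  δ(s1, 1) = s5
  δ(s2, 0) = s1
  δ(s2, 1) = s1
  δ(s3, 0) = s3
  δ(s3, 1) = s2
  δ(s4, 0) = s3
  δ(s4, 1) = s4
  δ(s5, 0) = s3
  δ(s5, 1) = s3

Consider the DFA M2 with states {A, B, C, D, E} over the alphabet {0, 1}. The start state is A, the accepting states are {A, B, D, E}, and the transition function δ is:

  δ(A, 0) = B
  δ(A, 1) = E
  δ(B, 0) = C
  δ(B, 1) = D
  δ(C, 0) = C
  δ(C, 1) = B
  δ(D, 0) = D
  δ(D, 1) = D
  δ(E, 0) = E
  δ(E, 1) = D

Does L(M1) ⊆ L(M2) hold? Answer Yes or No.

Exploring the product automaton M1 × M2 from the start pair (s0, A), following both machines on each input symbol, reaches 11 state pairs: (s0, A), (s1, B), (s3, E), (s3, C), (s5, D), (s2, D), (s2, B), (s3, D), (s1, D), (s1, C), (s5, B).
M1 accepts in {s0, s5} and M2 accepts in {A, B, D, E}. The reachable pairs whose M1-component is accepting are (s0, A), (s5, D), (s5, B); in each of them the M2-component is accepting too, so the product for L(M1) \ L(M2) (M1-component accepting, M2-component rejecting) has no reachable accepting pair and the difference is empty.
Hence every string in L(M1) is also in L(M2).

Yes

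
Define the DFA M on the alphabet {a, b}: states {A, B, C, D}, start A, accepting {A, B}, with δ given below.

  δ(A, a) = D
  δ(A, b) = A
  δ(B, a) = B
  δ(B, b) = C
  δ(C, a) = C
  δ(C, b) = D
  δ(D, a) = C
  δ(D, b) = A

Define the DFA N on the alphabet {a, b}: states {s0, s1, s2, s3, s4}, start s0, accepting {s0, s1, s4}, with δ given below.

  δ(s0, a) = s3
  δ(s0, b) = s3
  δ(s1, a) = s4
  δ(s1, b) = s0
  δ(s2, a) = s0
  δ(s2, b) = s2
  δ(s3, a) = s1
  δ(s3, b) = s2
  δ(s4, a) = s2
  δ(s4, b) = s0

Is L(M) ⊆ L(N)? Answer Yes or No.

No

The string b is in L(M) but not in L(N).
So L(M) ⊄ L(N).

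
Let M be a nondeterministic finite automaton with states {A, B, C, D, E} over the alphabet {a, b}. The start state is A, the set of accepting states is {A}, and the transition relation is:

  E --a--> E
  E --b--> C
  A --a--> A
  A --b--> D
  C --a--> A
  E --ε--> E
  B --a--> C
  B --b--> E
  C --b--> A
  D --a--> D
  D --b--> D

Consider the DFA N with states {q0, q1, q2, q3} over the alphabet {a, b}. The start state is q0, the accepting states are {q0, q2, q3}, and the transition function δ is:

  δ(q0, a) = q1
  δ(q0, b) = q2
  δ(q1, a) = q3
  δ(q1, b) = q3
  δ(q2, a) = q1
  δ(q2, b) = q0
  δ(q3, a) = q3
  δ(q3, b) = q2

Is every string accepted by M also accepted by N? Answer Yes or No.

The string a is in L(M) but not in L(N).
So L(M) ⊄ L(N).

No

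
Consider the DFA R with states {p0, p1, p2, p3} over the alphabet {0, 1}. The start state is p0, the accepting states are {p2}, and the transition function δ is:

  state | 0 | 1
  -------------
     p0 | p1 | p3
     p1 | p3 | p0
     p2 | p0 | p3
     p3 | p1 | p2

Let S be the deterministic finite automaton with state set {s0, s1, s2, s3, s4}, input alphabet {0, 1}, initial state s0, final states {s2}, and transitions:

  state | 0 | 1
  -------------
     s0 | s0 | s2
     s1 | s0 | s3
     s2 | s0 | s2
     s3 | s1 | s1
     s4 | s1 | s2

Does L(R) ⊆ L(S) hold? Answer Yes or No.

Yes

Exploring the product automaton R × S from the start pair (p0, s0), following both machines on each input symbol, reaches 6 state pairs: (p0, s0), (p1, s0), (p3, s2), (p3, s0), (p0, s2), (p2, s2).
R accepts in {p2} and S accepts in {s2}. The reachable pairs whose R-component is accepting are (p2, s2); in each of them the S-component is accepting too, so the product for L(R) \ L(S) (R-component accepting, S-component rejecting) has no reachable accepting pair and the difference is empty.
Hence every string in L(R) is also in L(S).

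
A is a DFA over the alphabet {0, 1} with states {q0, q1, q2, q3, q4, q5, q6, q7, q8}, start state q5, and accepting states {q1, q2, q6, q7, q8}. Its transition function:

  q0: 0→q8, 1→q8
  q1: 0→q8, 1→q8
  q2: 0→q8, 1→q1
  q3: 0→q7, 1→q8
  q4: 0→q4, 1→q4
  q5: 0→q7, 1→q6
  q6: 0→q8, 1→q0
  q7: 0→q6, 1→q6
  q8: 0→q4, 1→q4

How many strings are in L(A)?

13

The useful subgraph on states {q0, q5, q6, q7, q8} is acyclic, so L(A) is finite; the longest accepting path visits 5 useful states, giving maximum string length 4.
Counting accepting paths from q5 by length: 2 of length 1, 3 of length 2, 4 of length 3, 4 of length 4. Total 13.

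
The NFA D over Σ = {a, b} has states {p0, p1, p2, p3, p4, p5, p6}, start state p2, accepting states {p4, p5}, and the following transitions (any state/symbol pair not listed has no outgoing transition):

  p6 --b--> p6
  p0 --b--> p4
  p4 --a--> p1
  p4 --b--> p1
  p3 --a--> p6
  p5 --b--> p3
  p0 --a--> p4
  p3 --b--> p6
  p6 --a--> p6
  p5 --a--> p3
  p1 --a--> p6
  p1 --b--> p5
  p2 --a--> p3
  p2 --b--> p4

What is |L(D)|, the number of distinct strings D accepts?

3

The useful subgraph on states {p1, p2, p4, p5} is acyclic, so L(D) is finite; the longest accepting path visits 4 useful states, giving maximum string length 3.
Counting accepting paths from p2 by length: 1 of length 1, 2 of length 3. Total 3.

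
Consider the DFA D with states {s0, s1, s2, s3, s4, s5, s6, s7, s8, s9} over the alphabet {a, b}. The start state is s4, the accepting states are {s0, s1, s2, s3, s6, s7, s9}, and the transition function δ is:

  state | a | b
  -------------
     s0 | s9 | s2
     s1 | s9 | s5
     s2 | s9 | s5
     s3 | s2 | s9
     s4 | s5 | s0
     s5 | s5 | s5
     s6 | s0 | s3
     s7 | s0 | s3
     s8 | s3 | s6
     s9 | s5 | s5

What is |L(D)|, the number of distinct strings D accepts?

The useful subgraph on states {s0, s2, s4, s9} is acyclic, so L(D) is finite; the longest accepting path visits 4 useful states, giving maximum string length 3.
Counting accepting paths from s4 by length: 1 of length 1, 2 of length 2, 1 of length 3. Total 4.

4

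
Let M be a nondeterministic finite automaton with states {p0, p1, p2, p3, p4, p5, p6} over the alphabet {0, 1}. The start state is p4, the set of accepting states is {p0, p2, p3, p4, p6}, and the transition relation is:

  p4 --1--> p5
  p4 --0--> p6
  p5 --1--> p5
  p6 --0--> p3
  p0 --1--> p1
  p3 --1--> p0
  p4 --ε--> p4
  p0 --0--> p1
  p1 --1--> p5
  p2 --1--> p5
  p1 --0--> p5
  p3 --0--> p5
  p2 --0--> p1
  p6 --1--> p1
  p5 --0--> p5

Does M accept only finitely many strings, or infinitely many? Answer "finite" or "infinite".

finite

The useful states (reachable from p4 and able to reach an accepting state) are {p0, p3, p4, p6}.
Restricted to these states the transition graph has no cycle, so every accepting path has bounded length and L is finite.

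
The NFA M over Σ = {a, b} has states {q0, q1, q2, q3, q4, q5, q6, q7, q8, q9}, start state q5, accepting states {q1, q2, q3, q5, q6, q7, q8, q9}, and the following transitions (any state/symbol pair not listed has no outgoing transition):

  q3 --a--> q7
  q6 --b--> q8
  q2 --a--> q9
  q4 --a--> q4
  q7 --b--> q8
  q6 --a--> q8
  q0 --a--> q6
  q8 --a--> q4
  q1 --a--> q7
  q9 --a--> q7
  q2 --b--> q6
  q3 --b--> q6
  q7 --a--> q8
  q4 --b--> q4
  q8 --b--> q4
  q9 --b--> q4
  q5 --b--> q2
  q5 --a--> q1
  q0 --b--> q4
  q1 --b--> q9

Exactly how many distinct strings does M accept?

The useful subgraph on states {q1, q2, q5, q6, q7, q8, q9} is acyclic, so L(M) is finite; the longest accepting path visits 5 useful states, giving maximum string length 4.
Counting accepting paths from q5 by length: 1 of length 0, 2 of length 1, 4 of length 2, 6 of length 3, 4 of length 4. Total 17.

17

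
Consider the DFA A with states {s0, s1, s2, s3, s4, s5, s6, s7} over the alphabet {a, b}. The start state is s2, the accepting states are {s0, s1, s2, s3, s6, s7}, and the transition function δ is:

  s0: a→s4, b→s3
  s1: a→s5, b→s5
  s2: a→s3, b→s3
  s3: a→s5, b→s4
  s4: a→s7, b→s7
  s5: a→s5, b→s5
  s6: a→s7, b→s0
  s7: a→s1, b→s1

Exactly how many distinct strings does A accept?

The useful subgraph on states {s1, s2, s3, s4, s7} is acyclic, so L(A) is finite; the longest accepting path visits 5 useful states, giving maximum string length 4.
Counting accepting paths from s2 by length: 1 of length 0, 2 of length 1, 4 of length 3, 8 of length 4. Total 15.

15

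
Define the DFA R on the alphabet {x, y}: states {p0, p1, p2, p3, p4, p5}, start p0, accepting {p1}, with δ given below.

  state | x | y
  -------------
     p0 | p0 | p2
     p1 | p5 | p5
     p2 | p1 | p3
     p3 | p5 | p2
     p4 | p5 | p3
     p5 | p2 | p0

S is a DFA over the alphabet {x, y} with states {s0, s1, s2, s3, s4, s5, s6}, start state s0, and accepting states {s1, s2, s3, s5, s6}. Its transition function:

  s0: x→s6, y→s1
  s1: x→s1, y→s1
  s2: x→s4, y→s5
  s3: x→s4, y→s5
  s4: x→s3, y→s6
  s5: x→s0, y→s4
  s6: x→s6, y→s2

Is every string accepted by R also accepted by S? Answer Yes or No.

No

The string xyx is in L(R) but not in L(S).
So L(R) ⊄ L(S).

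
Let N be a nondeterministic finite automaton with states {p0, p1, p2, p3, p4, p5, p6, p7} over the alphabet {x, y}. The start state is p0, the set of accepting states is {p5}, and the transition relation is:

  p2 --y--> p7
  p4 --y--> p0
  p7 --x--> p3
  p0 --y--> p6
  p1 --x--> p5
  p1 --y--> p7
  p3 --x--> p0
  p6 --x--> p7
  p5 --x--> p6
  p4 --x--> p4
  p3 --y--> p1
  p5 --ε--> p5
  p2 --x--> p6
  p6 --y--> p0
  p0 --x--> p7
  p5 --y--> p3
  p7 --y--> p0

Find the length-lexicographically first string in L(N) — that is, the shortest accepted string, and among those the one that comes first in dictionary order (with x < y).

xxyx

A breadth-first search from p0 reaches an accepting state first via the path p0 → p7 → p3 → p1 → p5 on input xxyx.
No string of length < 4 is accepted (BFS exhausts all shorter strings without reaching an accepting state), and xxyx is the lexicographically least accepting string of length 4.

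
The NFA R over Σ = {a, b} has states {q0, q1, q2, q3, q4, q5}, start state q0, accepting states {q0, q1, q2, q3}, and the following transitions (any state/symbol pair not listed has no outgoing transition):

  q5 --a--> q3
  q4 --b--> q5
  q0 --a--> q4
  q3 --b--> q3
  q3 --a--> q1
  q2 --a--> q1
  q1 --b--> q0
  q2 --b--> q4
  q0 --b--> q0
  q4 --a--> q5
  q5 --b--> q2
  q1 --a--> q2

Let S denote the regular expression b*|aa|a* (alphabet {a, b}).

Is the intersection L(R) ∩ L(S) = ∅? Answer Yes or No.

No

The empty string ε is accepted by both R and S.
Hence L(R) ∩ L(S) ≠ ∅.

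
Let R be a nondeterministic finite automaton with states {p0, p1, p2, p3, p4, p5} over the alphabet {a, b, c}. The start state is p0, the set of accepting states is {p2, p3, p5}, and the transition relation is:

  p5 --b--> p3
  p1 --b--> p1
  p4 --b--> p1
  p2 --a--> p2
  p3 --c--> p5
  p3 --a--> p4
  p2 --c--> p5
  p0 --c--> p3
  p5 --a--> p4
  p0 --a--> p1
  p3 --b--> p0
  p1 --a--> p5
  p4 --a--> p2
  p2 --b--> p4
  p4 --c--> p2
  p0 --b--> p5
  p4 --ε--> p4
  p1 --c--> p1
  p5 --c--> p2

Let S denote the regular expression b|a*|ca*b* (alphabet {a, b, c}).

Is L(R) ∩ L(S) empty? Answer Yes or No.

The string b is accepted by both R and S.
Hence L(R) ∩ L(S) ≠ ∅.

No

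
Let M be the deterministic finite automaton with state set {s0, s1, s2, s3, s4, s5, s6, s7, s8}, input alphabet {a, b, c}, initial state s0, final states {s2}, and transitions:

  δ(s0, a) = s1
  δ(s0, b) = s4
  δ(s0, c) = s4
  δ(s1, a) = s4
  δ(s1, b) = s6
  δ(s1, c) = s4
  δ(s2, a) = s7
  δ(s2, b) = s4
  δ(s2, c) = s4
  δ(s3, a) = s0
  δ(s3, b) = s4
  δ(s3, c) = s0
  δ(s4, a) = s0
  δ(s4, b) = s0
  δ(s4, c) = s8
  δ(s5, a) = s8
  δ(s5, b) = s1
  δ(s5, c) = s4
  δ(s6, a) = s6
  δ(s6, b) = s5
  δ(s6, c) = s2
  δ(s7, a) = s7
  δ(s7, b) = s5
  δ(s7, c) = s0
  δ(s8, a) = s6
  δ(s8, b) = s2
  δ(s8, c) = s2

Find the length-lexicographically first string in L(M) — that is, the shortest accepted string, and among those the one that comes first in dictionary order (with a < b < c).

abc

A breadth-first search from s0 reaches an accepting state first via the path s0 → s1 → s6 → s2 on input abc.
No string of length < 3 is accepted (BFS exhausts all shorter strings without reaching an accepting state), and abc is the lexicographically least accepting string of length 3.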